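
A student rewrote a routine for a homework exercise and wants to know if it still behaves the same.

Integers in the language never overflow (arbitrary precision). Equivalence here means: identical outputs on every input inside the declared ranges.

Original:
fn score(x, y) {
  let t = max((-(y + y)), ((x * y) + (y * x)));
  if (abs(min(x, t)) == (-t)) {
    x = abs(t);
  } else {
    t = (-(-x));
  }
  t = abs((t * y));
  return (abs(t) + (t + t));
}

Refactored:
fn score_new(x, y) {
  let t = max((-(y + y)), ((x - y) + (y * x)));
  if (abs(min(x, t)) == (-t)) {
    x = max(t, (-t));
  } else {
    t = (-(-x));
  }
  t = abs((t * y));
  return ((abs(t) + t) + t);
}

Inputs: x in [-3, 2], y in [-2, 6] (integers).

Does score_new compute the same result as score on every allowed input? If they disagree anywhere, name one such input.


These are not equivalent — on x=0, y=1 the outputs split (0 vs 3).
score: t = 0; (abs(min(x, t)) == (-t)) -> true; x = 0; t = 0; return 0
score_new: t = -1; (abs(min(x, t)) == (-t)) -> true; x = 1; t = 1; return 3
verdict: not equivalent; witness: x=0, y=1


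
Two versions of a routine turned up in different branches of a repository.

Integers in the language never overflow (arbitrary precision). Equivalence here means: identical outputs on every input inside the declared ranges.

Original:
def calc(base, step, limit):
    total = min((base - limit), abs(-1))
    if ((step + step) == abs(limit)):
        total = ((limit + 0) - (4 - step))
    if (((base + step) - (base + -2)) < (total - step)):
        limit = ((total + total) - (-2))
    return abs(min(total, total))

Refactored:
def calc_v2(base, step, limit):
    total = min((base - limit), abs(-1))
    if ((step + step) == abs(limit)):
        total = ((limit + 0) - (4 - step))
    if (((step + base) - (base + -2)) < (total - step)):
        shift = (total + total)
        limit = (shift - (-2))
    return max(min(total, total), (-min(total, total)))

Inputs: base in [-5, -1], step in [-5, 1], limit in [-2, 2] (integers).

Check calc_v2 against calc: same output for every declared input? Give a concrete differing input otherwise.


This is a faithful refactor — local variable names differ; and min/max/abs usage differs; and statement counts differ, but the computed results match everywhere.
As a probe, take base=-4, step=-4, limit=2: calc runs total=-6, then ((step + step) == abs(limit)) is false, then (((base + step) - (base + -2)) < (total - step)) is false, then returns 6; calc_v2 runs total=-6, then ((step + step) == abs(limit)) is false, then (((step + base) - (base + -2)) < (total - step)) is false, then returns 6; both end at 6.
Sweeping the whole domain (175 inputs) finds no disagreement.
verdict: equivalent


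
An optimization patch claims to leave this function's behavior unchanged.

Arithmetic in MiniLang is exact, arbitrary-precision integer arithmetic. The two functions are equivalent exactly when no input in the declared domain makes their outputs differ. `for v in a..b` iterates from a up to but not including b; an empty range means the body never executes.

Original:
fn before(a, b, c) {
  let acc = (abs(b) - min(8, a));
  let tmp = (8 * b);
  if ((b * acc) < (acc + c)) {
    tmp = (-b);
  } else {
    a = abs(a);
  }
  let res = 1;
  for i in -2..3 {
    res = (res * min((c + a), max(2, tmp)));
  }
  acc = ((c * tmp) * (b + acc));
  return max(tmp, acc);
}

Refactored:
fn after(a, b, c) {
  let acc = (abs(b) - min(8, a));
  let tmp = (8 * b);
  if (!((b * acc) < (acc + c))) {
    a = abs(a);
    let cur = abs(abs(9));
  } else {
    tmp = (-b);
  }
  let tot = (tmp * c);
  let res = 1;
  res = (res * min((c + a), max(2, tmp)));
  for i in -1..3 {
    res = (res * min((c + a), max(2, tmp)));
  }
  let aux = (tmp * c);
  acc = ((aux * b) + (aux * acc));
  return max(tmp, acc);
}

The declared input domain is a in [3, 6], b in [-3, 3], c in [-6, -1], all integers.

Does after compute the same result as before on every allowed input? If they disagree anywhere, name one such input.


Equivalent — the differences include min/max/abs usage differs, loop structure differs, boolean connective usage differs, arithmetic usage differs, local variable names differ, constant usage differs, statement counts differ, yet no declared input distinguishes the two.
Tracing a=4, b=0, c=-5: before: acc = -4; tmp = 0; ((b * acc) < (acc + c)) -> false; a = 4; res = 1; [i=-2]; res = -1; [i=-1]; res = 1; [i=0]; res = -1; [i=1]; res = 1; [i=2]; res = -1; acc = 0; return 0 | after: acc = -4; tmp = 0; (!((b * acc) < (acc + c))) -> true; a = 4; cur = 9; tot = 0; res = 1; res = -1; [i=-1]; res = 1; [i=0]; res = -1; [i=1]; res = 1; [i=2]; res = -1; aux = 0; acc = 0; return 0 — matching result 0.
Every one of the 168 inputs gives matching results.
verdict: equivalent


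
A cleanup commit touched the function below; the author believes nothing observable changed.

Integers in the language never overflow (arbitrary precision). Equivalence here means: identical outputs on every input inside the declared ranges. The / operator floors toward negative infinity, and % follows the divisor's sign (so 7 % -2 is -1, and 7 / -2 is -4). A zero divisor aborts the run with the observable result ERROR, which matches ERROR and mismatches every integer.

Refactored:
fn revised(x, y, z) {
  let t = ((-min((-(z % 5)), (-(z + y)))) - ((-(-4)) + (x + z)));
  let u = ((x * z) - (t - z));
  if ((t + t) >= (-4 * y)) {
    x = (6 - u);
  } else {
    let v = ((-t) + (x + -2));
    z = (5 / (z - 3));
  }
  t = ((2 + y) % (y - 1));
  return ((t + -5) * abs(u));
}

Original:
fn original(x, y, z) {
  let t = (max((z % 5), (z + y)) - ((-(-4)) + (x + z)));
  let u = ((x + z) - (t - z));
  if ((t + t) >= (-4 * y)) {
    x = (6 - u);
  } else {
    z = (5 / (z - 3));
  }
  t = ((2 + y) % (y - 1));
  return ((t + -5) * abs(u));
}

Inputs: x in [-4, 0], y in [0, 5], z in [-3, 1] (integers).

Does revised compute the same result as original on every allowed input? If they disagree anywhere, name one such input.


There is a counterexample at x=-4, y=0, z=-3: -75 on one side, -20 on the other.
original: t becomes 5; next u becomes -15; next ((t + t) >= (-4 * y)) evaluates to true; next x becomes 21; next t becomes 0; next final value -75
revised: t becomes 5; next u becomes 4; next ((t + t) >= (-4 * y)) evaluates to true; next x becomes 2; next t becomes 0; next final value -20
verdict: not equivalent; witness: x=-4, y=0, z=-3


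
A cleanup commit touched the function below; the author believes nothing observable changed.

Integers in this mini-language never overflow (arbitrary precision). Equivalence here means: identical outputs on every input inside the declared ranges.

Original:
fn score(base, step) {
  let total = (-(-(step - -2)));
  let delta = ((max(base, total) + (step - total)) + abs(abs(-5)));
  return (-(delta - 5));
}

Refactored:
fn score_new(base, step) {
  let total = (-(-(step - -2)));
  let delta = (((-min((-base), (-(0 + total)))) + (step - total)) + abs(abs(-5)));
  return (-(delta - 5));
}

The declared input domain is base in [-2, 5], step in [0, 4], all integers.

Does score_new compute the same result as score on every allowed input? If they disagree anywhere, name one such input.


Reading the diff, among the changes: min/max/abs usage differs, arithmetic usage differs, constant usage differs.
As a probe, take base=4, step=1: score runs total becomes 3; next delta becomes 7; next final value -2; score_new runs total becomes 3; next delta becomes 7; next final value -2; both end at -2.
Sweeping the whole domain (40 inputs) finds no disagreement.
verdict: equivalent


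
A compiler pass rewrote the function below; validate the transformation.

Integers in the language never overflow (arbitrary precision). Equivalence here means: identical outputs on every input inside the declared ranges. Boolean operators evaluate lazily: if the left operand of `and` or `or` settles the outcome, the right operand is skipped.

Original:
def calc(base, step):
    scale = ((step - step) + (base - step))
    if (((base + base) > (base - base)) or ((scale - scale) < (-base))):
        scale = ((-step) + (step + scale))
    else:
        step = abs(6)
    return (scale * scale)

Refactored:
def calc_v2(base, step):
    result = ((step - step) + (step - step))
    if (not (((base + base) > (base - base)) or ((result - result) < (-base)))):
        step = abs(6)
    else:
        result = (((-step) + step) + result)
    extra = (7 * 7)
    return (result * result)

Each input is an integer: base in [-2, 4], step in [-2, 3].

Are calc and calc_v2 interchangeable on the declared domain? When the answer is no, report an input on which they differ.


These are not equivalent — on base=-2, step=-1 the outputs split (1 vs 0).
calc: scale := -1 | (((base + base) > (base - base)) or ((scale - scale) < (-base))): true | scale := -1 | result 1
calc_v2: result := 0 | (not (((base + base) > (base - base)) or ((result - result) < (-base)))): false | result := 0 | extra := 49 | result 0
verdict: not equivalent; witness: base=-2, step=-1


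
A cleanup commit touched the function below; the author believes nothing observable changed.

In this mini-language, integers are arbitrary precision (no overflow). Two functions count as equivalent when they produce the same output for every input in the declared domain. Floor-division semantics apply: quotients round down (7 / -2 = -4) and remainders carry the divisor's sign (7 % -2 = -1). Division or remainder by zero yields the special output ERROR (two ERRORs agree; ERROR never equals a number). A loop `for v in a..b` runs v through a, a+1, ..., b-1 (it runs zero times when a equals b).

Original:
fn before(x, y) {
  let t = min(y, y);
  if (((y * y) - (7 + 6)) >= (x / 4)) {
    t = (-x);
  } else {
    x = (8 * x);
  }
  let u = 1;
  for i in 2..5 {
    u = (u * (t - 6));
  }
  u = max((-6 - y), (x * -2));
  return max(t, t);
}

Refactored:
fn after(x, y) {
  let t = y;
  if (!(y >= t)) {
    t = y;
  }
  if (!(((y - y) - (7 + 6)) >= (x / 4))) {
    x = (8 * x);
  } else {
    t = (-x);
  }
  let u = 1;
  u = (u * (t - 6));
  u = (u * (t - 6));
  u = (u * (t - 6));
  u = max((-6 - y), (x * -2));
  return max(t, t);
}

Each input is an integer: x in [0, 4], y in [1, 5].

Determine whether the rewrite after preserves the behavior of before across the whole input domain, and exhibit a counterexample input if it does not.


The rewrite breaks on x=0, y=4, where the results are 0 and 4.
before: t = 4; (((y * y) - (7 + 6)) >= (x / 4)) -> true; t = 0; u = 1; [i=2]; u = -6; [i=3]; u = 36; [i=4]; u = -216; u = 0; return 0
after: t = 4; (!(y >= t)) -> false; (!(((y - y) - (7 + 6)) >= (x / 4))) -> true; x = 0; u = 1; u = -2; u = 4; u = -8; u = 0; return 4
verdict: not equivalent; witness: x=0, y=4


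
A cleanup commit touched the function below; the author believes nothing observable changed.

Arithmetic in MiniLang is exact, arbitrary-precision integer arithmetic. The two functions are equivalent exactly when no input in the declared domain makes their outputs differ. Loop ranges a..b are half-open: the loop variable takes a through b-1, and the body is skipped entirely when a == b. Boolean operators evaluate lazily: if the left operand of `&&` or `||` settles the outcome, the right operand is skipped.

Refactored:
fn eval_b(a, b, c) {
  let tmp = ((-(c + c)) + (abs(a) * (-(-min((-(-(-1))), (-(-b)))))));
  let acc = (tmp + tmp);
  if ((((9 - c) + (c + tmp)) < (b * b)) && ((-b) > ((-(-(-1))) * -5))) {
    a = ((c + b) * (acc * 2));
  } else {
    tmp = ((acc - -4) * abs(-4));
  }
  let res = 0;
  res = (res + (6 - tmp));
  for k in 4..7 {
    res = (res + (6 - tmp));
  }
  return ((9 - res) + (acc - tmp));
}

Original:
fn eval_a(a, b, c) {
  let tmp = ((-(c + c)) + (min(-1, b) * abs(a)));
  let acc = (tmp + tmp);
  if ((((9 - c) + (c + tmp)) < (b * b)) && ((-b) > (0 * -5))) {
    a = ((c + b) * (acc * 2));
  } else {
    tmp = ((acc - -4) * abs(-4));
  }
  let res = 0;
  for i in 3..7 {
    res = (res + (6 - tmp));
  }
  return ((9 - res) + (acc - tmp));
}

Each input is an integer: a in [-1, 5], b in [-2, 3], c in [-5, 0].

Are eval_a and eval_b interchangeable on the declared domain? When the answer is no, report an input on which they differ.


Take a=3, b=-2, c=0.
eval_a: tmp becomes -6; next acc becomes -12; next ((((9 - c) + (c + tmp)) < (b * b)) && ((-b) > (0 * -5))) evaluates to true; next a becomes 48; next res becomes 0; next at i=3:; next res becomes 12; next at i=4:; next res becomes 24; next at i=5:; next res becomes 36; next at i=6:; next res becomes 48; next final value -45
eval_b: tmp becomes -6; next acc becomes -12; next ((((9 - c) + (c + tmp)) < (b * b)) && ((-b) > ((-(-(-1))) * -5))) evaluates to false; next tmp becomes -32; next res becomes 0; next res becomes 38; next at k=4:; next res becomes 76; next at k=5:; next res becomes 114; next at k=6:; next res becomes 152; next final value -123
-45 and -123 differ, so these are not the same function on this domain.
verdict: not equivalent; witness: a=3, b=-2, c=0


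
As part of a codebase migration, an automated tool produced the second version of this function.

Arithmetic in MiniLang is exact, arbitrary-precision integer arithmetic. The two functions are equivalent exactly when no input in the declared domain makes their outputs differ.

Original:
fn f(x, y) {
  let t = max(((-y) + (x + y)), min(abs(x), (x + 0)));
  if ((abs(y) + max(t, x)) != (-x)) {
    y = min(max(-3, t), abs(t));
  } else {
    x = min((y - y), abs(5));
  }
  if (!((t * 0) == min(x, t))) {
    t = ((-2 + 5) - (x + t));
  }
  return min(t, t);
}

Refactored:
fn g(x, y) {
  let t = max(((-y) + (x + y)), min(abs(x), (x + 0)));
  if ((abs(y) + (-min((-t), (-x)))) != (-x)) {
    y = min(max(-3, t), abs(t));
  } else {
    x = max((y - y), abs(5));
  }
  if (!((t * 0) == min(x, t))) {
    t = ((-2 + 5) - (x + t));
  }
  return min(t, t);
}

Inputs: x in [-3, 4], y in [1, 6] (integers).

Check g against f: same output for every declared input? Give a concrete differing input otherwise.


Not equivalent: x=-3, y=6 separates them (6 vs 1).
f: t=-3, then ((abs(y) + max(t, x)) != (-x)) is false, then x=0, then (!((t * 0) == min(x, t))) is true, then t=6, then returns 6
g: t=-3, then ((abs(y) + (-min((-t), (-x)))) != (-x)) is false, then x=5, then (!((t * 0) == min(x, t))) is true, then t=1, then returns 1
verdict: not equivalent; witness: x=-3, y=6


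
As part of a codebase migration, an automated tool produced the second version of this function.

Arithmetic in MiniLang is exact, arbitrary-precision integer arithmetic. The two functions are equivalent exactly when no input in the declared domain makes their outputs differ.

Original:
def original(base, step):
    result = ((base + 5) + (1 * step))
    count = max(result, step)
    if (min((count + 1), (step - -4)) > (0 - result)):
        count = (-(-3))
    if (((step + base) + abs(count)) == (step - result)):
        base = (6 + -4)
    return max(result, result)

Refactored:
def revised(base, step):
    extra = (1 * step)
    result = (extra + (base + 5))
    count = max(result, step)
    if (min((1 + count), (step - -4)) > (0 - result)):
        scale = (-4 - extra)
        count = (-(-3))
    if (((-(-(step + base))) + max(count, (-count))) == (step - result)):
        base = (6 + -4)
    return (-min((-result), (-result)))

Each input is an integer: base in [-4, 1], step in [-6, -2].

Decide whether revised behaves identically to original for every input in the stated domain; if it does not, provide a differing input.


Equivalent — the differences include constant usage differs; also min/max/abs usage differs; also statement counts differ; also local variable names differ; also arithmetic usage differs, yet no declared input distinguishes the two.
One worked example (base=0, step=-5) — original: result = 0; count = 0; (min((count + 1), (step - -4)) > (0 - result)) -> false; (((step + base) + abs(count)) == (step - result)) -> true; base = 2; return 0; revised: extra = -5; result = 0; count = 0; (min((1 + count), (step - -4)) > (0 - result)) -> false; (((-(-(step + base))) + max(count, (-count))) == (step - result)) -> true; base = 2; return 0; agreement on 0.
Every one of the 30 inputs gives matching results.
verdict: equivalent


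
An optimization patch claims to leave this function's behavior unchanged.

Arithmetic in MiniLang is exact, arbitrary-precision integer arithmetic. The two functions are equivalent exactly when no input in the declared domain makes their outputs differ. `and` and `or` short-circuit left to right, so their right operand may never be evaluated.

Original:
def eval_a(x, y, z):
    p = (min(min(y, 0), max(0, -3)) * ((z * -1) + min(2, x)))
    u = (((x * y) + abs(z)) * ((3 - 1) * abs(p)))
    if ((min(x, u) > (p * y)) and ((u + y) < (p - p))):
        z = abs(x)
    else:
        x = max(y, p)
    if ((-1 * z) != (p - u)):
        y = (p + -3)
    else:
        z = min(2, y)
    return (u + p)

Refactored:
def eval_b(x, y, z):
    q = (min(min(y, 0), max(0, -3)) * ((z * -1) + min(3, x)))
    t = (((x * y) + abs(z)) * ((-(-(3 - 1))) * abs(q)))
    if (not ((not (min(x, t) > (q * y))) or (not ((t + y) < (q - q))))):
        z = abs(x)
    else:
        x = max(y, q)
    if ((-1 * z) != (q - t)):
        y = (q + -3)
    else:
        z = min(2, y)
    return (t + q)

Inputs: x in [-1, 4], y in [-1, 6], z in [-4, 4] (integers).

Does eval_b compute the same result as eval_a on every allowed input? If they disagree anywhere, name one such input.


Run the pair on x=3, y=-1, z=-4.
eval_a: p = -6; u = 12; ((min(x, u) > (p * y)) and ((u + y) < (p - p))) -> false; x = -1; ((-1 * z) != (p - u)) -> true; y = -9; return 6
eval_b: q = -7; t = 14; (not ((not (min(x, t) > (q * y))) or (not ((t + y) < (q - q))))) -> false; x = -1; ((-1 * z) != (q - t)) -> true; y = -10; return 7
6 and 7 differ, so these are not the same function on this domain.
verdict: not equivalent; witness: x=3, y=-1, z=-4


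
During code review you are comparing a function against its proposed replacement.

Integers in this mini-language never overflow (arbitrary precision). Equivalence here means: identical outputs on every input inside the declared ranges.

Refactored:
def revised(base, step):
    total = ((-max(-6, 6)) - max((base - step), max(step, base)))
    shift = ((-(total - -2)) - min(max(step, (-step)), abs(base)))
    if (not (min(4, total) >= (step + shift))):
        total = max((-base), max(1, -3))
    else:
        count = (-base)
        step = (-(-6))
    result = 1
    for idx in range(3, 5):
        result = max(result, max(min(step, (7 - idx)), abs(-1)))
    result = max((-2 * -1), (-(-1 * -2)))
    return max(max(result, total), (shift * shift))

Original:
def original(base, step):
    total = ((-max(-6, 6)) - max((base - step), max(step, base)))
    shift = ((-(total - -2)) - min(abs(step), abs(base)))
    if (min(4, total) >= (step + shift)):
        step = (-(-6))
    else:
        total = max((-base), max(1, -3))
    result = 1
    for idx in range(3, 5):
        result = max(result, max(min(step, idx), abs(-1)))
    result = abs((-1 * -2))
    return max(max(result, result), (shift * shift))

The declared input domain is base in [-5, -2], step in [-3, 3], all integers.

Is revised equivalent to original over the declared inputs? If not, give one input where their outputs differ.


Evaluate both at base=-5, step=-2.
original: total := -4 | shift := 0 | (min(4, total) >= (step + shift)): false | total := 5 | result := 1 | iter idx=3: | result := 1 | iter idx=4: | result := 1 | result := 2 | result 2
revised: total := -4 | shift := 0 | (not (min(4, total) >= (step + shift))): true | total := 5 | result := 1 | iter idx=3: | result := 1 | iter idx=4: | result := 1 | result := 2 | result 5
2 vs 5 — the two versions disagree here.
verdict: not equivalent; witness: base=-5, step=-2


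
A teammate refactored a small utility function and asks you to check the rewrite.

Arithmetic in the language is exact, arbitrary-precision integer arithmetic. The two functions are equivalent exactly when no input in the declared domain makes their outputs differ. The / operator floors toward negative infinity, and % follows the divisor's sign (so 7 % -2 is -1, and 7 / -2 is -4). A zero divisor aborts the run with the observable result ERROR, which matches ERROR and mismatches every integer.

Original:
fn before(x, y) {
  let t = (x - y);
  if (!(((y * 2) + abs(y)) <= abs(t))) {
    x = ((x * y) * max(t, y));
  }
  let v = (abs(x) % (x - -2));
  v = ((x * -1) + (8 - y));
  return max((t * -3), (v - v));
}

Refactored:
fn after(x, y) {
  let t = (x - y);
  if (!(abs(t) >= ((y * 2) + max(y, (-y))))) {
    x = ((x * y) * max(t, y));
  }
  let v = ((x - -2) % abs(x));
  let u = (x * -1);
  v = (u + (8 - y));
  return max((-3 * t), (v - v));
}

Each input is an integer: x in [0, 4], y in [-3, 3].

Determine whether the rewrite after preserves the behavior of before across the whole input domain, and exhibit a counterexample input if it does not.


Not equivalent: x=0, y=-3 separates them (0 vs ERROR).
before: t becomes 3; next (!(((y * 2) + abs(y)) <= abs(t))) evaluates to false; next v becomes 0; next v becomes 11; next final value 0
after: t becomes 3; next (!(abs(t) >= ((y * 2) + max(y, (-y))))) evaluates to false; next hits division by zero so the output is ERROR
verdict: not equivalent; witness: x=0, y=-3


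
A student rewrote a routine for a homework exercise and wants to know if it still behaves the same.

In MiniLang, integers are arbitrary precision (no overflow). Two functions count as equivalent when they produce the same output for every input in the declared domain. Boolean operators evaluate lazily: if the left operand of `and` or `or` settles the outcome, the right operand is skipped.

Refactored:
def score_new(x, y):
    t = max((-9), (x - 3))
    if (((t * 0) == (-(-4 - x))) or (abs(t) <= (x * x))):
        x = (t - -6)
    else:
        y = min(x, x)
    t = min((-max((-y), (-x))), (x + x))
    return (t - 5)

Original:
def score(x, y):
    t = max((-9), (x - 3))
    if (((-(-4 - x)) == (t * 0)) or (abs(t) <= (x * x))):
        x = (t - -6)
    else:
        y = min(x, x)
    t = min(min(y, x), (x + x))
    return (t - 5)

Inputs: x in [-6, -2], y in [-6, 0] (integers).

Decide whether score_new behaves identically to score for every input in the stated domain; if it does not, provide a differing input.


Differences: min/max/abs usage differs — yet all 35 inputs agree.
verdict: equivalent


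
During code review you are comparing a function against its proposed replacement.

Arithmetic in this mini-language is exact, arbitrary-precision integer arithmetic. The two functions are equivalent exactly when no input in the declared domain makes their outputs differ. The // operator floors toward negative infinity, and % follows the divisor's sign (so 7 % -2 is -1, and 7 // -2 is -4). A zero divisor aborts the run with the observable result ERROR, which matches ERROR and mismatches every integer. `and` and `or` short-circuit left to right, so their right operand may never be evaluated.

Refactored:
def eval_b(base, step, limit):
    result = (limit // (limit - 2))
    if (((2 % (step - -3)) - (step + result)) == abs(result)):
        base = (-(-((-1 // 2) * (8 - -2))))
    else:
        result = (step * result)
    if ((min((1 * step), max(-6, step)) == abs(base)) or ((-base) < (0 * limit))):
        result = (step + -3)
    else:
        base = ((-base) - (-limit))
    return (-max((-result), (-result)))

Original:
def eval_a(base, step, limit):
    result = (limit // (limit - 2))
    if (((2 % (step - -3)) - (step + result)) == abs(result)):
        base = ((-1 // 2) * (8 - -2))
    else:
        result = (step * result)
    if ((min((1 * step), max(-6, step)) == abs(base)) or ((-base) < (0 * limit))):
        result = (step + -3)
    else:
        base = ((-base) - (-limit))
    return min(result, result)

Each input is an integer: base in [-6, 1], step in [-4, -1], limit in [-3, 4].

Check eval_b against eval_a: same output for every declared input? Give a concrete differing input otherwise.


Comparing the listings, the differences include: min/max/abs usage differs.
Spot check at base=-3, step=-1, limit=-1 — eval_a: result := 0 | (((2 % (step - -3)) - (step + result)) == abs(result)): false | result := 0 | ((min((1 * step), max(-6, step)) == abs(base)) or ((-base) < (0 * limit))): false | base := 2 | result 0. eval_b: result := 0 | (((2 % (step - -3)) - (step + result)) == abs(result)): false | result := 0 | ((min((1 * step), max(-6, step)) == abs(base)) or ((-base) < (0 * limit))): false | base := 2 | result 0. Both give 0.
An exhaustive pass over the 256 declared inputs shows identical outputs.
verdict: equivalent


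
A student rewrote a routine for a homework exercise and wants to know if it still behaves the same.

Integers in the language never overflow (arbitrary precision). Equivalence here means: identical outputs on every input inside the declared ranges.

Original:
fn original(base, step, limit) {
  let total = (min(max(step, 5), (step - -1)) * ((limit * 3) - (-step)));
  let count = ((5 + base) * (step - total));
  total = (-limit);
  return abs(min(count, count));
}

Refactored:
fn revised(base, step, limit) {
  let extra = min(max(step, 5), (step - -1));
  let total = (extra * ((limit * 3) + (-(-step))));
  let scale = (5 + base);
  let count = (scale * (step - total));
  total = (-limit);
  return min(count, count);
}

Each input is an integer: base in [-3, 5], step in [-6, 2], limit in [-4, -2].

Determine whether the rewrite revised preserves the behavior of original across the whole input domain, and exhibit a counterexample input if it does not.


There is a counterexample at base=-3, step=-6, limit=-4: 192 on one side, -192 on the other.
original: total becomes 90; next count becomes -192; next total becomes 4; next final value 192
revised: extra becomes -5; next total becomes 90; next scale becomes 2; next count becomes -192; next total becomes 4; next final value -192
verdict: not equivalent; witness: base=-3, step=-6, limit=-4


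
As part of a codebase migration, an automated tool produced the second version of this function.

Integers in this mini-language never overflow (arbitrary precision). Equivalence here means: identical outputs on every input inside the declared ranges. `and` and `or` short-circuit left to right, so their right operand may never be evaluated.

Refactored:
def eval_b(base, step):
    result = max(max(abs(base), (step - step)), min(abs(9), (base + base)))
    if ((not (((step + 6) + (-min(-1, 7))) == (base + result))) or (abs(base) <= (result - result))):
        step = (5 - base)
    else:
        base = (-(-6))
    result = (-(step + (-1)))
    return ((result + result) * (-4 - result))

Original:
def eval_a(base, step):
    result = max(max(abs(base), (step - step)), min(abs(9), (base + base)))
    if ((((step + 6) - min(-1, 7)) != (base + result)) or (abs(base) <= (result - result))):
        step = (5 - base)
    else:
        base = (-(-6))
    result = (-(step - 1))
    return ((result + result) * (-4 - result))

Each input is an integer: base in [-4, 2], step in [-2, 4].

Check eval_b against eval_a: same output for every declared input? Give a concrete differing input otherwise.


The two versions differ — the changes include comparison usage differs; and arithmetic usage differs; and boolean connective usage differs.
One worked example (base=0, step=-2) — eval_a: result = 0; ((((step + 6) - min(-1, 7)) != (base + result)) or (abs(base) <= (result - result))) -> true; step = 5; result = -4; return 0; eval_b: result = 0; ((not (((step + 6) + (-min(-1, 7))) == (base + result))) or (abs(base) <= (result - result))) -> true; step = 5; result = -4; return 0; agreement on 0.
Across all 49 domain points the two functions coincide.
verdict: equivalent


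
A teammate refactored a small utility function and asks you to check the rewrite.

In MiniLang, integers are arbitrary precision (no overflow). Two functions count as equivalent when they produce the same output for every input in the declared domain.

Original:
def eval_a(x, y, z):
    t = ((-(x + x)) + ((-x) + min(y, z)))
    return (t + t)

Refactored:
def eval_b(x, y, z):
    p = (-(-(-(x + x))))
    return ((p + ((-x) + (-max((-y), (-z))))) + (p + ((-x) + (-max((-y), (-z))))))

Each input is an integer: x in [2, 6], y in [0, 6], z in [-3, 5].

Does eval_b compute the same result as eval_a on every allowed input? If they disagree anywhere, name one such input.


This is a faithful refactor — arithmetic usage differs; also min/max/abs usage differs; also local variable names differ, but the computed results match everywhere.
As a probe, take x=5, y=2, z=-1: eval_a runs t becomes -16; next final value -32; eval_b runs p becomes -10; next final value -32; both end at -32.
Every one of the 315 inputs gives matching results.
verdict: equivalent


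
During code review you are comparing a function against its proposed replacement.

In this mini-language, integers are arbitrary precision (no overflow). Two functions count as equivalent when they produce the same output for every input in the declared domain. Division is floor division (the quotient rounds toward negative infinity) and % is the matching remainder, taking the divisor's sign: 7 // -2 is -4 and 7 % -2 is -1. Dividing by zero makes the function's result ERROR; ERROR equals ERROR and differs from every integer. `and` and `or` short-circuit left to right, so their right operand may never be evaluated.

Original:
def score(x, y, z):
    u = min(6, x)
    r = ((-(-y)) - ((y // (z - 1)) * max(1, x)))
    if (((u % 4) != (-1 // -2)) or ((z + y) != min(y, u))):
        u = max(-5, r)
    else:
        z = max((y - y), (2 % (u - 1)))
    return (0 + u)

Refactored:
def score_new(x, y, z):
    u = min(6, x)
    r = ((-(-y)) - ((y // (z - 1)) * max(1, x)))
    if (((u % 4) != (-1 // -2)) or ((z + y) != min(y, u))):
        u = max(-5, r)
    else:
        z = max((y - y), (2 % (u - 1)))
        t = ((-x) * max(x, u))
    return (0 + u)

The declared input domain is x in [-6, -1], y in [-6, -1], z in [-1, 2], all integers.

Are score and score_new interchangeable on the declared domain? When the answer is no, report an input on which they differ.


Side by side, the visible changes include: local variable names differ, min/max/abs usage differs, arithmetic usage differs, statement counts differ.
One worked example (x=-6, y=-5, z=2) — score: u = -6; r = 0; (((u % 4) != (-1 // -2)) or ((z + y) != min(y, u))) -> true; u = 0; return 0; score_new: u = -6; r = 0; (((u % 4) != (-1 // -2)) or ((z + y) != min(y, u))) -> true; u = 0; return 0; agreement on 0.
Across all 144 domain points the two functions coincide.
verdict: equivalent


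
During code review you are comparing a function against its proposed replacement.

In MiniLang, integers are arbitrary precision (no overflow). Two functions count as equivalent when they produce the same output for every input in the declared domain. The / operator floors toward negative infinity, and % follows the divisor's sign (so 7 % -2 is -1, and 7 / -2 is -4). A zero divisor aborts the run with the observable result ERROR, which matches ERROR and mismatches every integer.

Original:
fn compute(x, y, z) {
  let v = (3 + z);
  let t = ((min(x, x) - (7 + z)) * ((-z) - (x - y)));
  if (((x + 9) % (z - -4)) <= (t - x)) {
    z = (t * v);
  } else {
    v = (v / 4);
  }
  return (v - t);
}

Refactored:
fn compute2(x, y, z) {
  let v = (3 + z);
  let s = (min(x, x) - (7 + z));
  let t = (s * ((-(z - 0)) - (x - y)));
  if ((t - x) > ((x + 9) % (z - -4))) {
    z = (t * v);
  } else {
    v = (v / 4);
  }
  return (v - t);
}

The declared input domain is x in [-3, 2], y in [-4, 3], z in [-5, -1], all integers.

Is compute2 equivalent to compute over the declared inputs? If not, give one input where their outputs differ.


Run the pair on x=0, y=-1, z=-1.
compute: v = 2; t = 0; (((x + 9) % (z - -4)) <= (t - x)) -> true; z = 0; return 2
compute2: v = 2; s = -6; t = 0; ((t - x) > ((x + 9) % (z - -4))) -> false; v = 0; return 0
2 vs 0 — the two versions disagree here.
verdict: not equivalent; witness: x=0, y=-1, z=-1


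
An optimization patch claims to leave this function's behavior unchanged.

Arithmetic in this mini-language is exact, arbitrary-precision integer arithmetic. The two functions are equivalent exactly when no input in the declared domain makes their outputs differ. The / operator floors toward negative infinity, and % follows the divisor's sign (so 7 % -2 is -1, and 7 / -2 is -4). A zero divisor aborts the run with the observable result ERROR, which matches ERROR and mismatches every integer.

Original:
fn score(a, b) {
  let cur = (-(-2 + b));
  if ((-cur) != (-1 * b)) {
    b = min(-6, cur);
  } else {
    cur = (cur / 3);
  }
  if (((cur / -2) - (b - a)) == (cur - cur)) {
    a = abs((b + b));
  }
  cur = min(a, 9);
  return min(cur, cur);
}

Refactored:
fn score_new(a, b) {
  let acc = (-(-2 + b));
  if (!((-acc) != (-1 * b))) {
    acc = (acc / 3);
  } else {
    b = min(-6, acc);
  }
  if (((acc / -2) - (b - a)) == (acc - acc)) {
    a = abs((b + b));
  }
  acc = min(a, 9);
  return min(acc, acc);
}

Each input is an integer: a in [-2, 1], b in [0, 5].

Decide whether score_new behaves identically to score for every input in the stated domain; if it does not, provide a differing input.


Behavior is preserved: although local variable names differ, plus boolean connective usage differs, the outputs never diverge.
Tracing a=-2, b=0: score: cur = 2; ((-cur) != (-1 * b)) -> true; b = -6; (((cur / -2) - (b - a)) == (cur - cur)) -> false; cur = -2; return -2 | score_new: acc = 2; (!((-acc) != (-1 * b))) -> false; b = -6; (((acc / -2) - (b - a)) == (acc - acc)) -> false; acc = -2; return -2 — matching result -2.
Checked all 24 inputs in the declared domain: the outputs agree on every one.
verdict: equivalent


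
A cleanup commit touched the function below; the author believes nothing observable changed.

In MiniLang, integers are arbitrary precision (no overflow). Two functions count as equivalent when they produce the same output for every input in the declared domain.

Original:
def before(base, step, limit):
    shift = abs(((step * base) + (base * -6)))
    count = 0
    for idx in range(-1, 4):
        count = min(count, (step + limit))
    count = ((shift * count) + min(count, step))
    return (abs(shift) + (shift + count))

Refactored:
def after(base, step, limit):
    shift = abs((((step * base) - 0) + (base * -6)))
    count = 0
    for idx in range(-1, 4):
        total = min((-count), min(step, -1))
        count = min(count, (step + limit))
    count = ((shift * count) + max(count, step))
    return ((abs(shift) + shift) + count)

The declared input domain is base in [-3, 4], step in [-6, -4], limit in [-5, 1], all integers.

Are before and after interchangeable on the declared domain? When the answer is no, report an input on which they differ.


These are not equivalent — on base=-3, step=-6, limit=-5 the outputs split (-335 vs -330).
before: shift becomes 36; next count becomes 0; next at idx=-1:; next count becomes -11; next at idx=0:; next count becomes -11; next at idx=1:; next count becomes -11; next at idx=2:; next count becomes -11; next at idx=3:; next count becomes -11; next count becomes -407; next final value -335
after: shift becomes 36; next count becomes 0; next at idx=-1:; next total becomes -6; next count becomes -11; next at idx=0:; next total becomes -6; next count becomes -11; next at idx=1:; next total becomes -6; next count becomes -11; next at idx=2:; next total becomes -6; next count becomes -11; next at idx=3:; next total becomes -6; next count becomes -11; next count becomes -402; next final value -330
verdict: not equivalent; witness: base=-3, step=-6, limit=-5


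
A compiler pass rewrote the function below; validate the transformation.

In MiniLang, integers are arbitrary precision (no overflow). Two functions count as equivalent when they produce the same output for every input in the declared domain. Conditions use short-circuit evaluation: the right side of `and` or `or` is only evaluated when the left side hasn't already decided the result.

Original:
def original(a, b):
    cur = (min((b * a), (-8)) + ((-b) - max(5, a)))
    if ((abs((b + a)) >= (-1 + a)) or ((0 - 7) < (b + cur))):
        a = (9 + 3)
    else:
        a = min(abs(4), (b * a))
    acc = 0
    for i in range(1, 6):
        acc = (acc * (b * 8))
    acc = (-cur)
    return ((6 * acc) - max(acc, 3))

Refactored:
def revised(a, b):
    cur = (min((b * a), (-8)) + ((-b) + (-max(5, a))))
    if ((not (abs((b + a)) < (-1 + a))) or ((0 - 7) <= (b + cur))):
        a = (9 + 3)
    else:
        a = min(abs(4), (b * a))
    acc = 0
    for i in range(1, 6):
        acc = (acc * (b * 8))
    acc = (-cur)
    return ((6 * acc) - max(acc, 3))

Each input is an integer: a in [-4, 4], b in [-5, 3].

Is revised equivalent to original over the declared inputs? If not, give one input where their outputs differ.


The edit looks behavioral (`((0 - 7) < (b + cur))` became `((0 - 7) <= (b + cur))`), but over these ranges it never changes the outcome; all 81 inputs agree.
verdict: equivalent


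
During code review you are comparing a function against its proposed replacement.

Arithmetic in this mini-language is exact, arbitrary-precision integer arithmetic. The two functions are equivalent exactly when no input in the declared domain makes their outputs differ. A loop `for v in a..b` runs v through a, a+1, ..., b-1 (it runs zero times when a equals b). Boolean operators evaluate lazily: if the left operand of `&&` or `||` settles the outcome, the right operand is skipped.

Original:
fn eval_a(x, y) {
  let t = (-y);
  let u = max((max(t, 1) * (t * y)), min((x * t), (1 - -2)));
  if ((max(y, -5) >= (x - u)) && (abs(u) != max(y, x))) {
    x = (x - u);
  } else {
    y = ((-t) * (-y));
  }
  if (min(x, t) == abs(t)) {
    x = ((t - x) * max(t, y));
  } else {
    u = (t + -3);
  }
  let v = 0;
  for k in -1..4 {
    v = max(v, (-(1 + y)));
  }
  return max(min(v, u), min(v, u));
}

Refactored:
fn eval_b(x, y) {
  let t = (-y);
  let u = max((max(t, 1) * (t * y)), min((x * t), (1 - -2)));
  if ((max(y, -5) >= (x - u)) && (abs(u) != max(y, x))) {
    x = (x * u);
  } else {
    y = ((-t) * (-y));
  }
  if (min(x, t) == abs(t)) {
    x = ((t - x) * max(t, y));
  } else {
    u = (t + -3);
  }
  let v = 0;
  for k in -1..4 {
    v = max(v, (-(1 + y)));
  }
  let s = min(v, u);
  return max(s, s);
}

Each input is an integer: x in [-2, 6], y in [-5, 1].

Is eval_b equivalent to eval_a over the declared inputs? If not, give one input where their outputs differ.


The rewrite breaks on x=-2, y=-1, where the results are -2 and -1.
eval_a: t = 1; u = -1; ((max(y, -5) >= (x - u)) && (abs(u) != max(y, x))) -> true; x = -1; (min(x, t) == abs(t)) -> false; u = -2; v = 0; [k=-1]; v = 0; [k=0]; v = 0; [k=1]; v = 0; [k=2]; v = 0; [k=3]; v = 0; return -2
eval_b: t = 1; u = -1; ((max(y, -5) >= (x - u)) && (abs(u) != max(y, x))) -> true; x = 2; (min(x, t) == abs(t)) -> true; x = -1; v = 0; [k=-1]; v = 0; [k=0]; v = 0; [k=1]; v = 0; [k=2]; v = 0; [k=3]; v = 0; s = -1; return -1
verdict: not equivalent; witness: x=-2, y=-1


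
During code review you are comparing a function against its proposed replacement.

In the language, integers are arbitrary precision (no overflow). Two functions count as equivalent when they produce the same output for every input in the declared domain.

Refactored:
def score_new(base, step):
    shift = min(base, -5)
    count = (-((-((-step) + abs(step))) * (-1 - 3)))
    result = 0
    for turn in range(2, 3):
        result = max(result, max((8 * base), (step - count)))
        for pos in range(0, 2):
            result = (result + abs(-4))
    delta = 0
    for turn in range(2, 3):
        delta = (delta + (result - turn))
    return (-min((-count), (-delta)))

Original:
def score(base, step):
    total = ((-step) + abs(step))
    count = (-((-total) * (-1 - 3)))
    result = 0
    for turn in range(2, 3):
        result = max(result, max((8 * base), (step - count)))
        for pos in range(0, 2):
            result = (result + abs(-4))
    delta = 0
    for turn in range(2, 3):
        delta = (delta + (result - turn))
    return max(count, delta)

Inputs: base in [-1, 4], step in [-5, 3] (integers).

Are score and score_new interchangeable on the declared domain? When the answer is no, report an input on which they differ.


The two versions differ — the changes include min/max/abs usage differs, local variable names differ, constant usage differs.
As a probe, take base=0, step=-3: score runs total = 6; count = -24; result = 0; [turn=2]; result = 21; [pos=0]; result = 25; [pos=1]; result = 29; delta = 0; [turn=2]; delta = 27; return 27; score_new runs shift = -5; count = -24; result = 0; [turn=2]; result = 21; [pos=0]; result = 25; [pos=1]; result = 29; delta = 0; [turn=2]; delta = 27; return 27; both end at 27.
An exhaustive pass over the 54 declared inputs shows identical outputs.
verdict: equivalent
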